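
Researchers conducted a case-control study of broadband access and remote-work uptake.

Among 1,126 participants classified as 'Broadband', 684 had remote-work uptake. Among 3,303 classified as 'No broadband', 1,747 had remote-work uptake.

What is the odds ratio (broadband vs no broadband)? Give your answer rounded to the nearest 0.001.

From the description: a = 684, b = 442, c = 1747, d = 1556.
OR = (a·d)/(b·c) = (684 × 1556) / (442 × 1747) = 1064304 / 772174 = 1.37832
The odds of remote-work uptake are about 1.38 times as high in the broadband group.

1.378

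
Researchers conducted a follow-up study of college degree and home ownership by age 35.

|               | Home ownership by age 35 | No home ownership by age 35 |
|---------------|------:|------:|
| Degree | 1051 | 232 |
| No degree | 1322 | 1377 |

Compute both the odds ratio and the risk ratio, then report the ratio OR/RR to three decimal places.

Cells: a = 1051, b = 232, c = 1322, d = 1377.
OR = (1051·1377)/(232·1322) = 1447227/306704 = 4.71864
Risk in exposed = 1051/1283 = 0.81917; risk in unexposed = 1322/2699 = 0.48981; RR = 1.67243
OR/RR = 4.71864 / 1.67243 = 2.82143
The outcome is not rare, so the OR lies further from 1 than the RR.

2.821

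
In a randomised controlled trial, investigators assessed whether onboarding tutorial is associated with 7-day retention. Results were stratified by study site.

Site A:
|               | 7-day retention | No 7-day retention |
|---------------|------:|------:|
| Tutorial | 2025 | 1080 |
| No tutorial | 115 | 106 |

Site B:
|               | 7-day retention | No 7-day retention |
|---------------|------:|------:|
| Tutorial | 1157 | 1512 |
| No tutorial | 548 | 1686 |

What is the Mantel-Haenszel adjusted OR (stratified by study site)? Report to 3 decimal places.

OR_MH = Σ(aᵢdᵢ/nᵢ) / Σ(bᵢcᵢ/nᵢ), where nᵢ is the stratum total.
Stratum 1 (Site A): n = 3326; a·d/n = 2025·106/3326 = 64.5370; b·c/n = 1080·115/3326 = 37.3422
Stratum 2 (Site B): n = 4903; a·d/n = 1157·1686/4903 = 397.8589; b·c/n = 1512·548/4903 = 168.9937
OR_MH = (64.5370 + 397.8589) / (37.3422 + 168.9937) = 462.3958 / 206.3358 = 2.24099

2.241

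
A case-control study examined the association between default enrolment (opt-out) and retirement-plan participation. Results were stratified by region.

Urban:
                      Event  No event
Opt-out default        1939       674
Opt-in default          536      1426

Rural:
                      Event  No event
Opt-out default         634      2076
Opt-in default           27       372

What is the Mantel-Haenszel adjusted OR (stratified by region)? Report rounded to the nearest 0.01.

7.01

OR_MH = Σ(aᵢdᵢ/nᵢ) / Σ(bᵢcᵢ/nᵢ), where nᵢ is the stratum total.
Stratum 1 (Urban): n = 4575; a·d/n = 1939·1426/4575 = 604.3746; b·c/n = 674·536/4575 = 78.9648
Stratum 2 (Rural): n = 3109; a·d/n = 634·372/3109 = 75.8598; b·c/n = 2076·27/3109 = 18.0289
OR_MH = (604.3746 + 75.8598) / (78.9648 + 18.0289) = 680.2344 / 96.9938 = 7.01318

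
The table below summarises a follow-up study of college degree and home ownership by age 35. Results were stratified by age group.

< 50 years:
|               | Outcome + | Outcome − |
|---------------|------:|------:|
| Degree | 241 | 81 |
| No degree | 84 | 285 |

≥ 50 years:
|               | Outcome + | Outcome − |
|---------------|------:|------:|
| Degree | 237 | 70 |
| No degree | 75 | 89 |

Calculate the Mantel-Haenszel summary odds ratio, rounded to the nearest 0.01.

6.87

OR_MH = Σ(aᵢdᵢ/nᵢ) / Σ(bᵢcᵢ/nᵢ), where nᵢ is the stratum total.
Stratum 1 (< 50 years): n = 691; a·d/n = 241·285/691 = 99.3994; b·c/n = 81·84/691 = 9.8466
Stratum 2 (≥ 50 years): n = 471; a·d/n = 237·89/471 = 44.7834; b·c/n = 70·75/471 = 11.1465
OR_MH = (99.3994 + 44.7834) / (9.8466 + 11.1465) = 144.1829 / 20.9931 = 6.86811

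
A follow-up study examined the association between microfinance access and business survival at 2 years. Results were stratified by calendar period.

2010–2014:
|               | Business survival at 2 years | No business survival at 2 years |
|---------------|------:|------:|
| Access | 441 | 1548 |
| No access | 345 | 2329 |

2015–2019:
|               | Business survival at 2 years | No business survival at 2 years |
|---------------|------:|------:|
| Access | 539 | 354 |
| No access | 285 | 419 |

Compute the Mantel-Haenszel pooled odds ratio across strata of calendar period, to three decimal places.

OR_MH = Σ(aᵢdᵢ/nᵢ) / Σ(bᵢcᵢ/nᵢ), where nᵢ is the stratum total.
Stratum 1 (2010–2014): n = 4663; a·d/n = 441·2329/4663 = 220.2636; b·c/n = 1548·345/4663 = 114.5314
Stratum 2 (2015–2019): n = 1597; a·d/n = 539·419/1597 = 141.4158; b·c/n = 354·285/1597 = 63.1747
OR_MH = (220.2636 + 141.4158) / (114.5314 + 63.1747) = 361.6793 / 177.7061 = 2.03527

2.035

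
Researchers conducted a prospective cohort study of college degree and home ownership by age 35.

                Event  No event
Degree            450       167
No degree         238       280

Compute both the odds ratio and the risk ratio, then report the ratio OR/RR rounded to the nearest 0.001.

Cells: a = 450, b = 167, c = 238, d = 280.
OR = (450·280)/(167·238) = 126000/39746 = 3.17013
Risk in exposed = 450/617 = 0.72934; risk in unexposed = 238/518 = 0.45946; RR = 1.58738
OR/RR = 3.17013 / 1.58738 = 1.99709
The outcome is not rare, so the OR lies further from 1 than the RR.

1.997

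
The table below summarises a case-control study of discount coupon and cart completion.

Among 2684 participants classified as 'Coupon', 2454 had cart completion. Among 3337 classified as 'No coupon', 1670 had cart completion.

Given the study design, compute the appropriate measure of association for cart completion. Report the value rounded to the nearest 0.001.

10.650

From the description: a = 2454, b = 230, c = 1670, d = 1667.
This is a case-control study: participants were sampled on outcome status, so risks in the source population cannot be estimated directly — relative risk is not valid here. The odds ratio is the appropriate measure.
OR = (a·d)/(b·c) = (2454 × 1667) / (230 × 1670) = 4090818 / 384100 = 10.65040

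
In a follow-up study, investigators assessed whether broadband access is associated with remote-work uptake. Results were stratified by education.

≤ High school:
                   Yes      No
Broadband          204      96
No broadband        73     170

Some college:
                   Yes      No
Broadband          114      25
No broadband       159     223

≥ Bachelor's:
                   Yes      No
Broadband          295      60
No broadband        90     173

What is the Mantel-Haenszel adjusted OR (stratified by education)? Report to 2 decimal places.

6.67

OR_MH = Σ(aᵢdᵢ/nᵢ) / Σ(bᵢcᵢ/nᵢ), where nᵢ is the stratum total.
Stratum 1 (≤ High school): n = 543; a·d/n = 204·170/543 = 63.8674; b·c/n = 96·73/543 = 12.9061
Stratum 2 (Some college): n = 521; a·d/n = 114·223/521 = 48.7946; b·c/n = 25·159/521 = 7.6296
Stratum 3 (≥ Bachelor's): n = 618; a·d/n = 295·173/618 = 82.5809; b·c/n = 60·90/618 = 8.7379
OR_MH = (63.8674 + 48.7946 + 82.5809) / (12.9061 + 7.6296 + 8.7379) = 195.2429 / 29.2735 = 6.66961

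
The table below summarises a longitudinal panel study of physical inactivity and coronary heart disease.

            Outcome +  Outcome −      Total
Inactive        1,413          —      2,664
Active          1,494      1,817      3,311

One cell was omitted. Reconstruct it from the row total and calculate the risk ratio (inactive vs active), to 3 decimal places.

1.175

The missing cell is in the exposed row: 2664 − 1413 = 1251.
So a = 1413, b = 1251, c = 1494, d = 1817.
RR = [a/(a+b)] / [c/(c+d)] = (1413/2664) / (1494/3311) = 0.53041/0.45122 = 1.17548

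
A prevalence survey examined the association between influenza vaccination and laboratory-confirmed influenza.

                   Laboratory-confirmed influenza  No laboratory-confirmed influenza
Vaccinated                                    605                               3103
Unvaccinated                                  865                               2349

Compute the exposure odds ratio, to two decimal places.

Cells: a = 605, b = 3103, c = 865, d = 2349.
OR = (a·d)/(b·c) = (605 × 2349) / (3103 × 865) = 1421145 / 2684095 = 0.52947
Exposure is associated with lower odds of laboratory-confirmed influenza (OR = 0.53 < 1).

0.53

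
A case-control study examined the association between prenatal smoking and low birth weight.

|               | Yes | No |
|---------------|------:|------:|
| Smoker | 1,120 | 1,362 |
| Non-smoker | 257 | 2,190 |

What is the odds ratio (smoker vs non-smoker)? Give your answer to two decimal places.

7.01

Cells: a = 1120, b = 1362, c = 257, d = 2190.
OR = (a·d)/(b·c) = (1120 × 2190) / (1362 × 257) = 2452800 / 350034 = 7.00732
The odds of low birth weight are about 7.01 times as high in the smoker group.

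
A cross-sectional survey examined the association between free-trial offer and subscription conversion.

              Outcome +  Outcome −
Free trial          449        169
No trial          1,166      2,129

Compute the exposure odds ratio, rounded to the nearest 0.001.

Cells: a = 449, b = 169, c = 1166, d = 2129.
OR = (a·d)/(b·c) = (449 × 2129) / (169 × 1166) = 955921 / 197054 = 4.85106
The odds of subscription conversion are about 4.85 times as high in the free trial group.

4.851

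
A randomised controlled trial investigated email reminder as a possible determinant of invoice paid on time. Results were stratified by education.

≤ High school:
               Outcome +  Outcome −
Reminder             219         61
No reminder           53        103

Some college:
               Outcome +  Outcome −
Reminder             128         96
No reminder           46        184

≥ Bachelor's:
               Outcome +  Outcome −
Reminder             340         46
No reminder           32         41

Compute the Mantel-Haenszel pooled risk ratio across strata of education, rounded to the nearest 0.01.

2.36

RR_MH = Σ(aᵢ·n₀ᵢ/nᵢ) / Σ(cᵢ·n₁ᵢ/nᵢ), with n₁ᵢ = aᵢ+bᵢ (exposed), n₀ᵢ = cᵢ+dᵢ (unexposed), nᵢ = n₁ᵢ+n₀ᵢ.
Stratum 1 (≤ High school): n₁ = 280, n₀ = 156, n = 436; a·n₀/n = 219·156/436 = 78.3578; c·n₁/n = 53·280/436 = 34.0367
Stratum 2 (Some college): n₁ = 224, n₀ = 230, n = 454; a·n₀/n = 128·230/454 = 64.8458; c·n₁/n = 46·224/454 = 22.6960
Stratum 3 (≥ Bachelor's): n₁ = 386, n₀ = 73, n = 459; a·n₀/n = 340·73/459 = 54.0741; c·n₁/n = 32·386/459 = 26.9107
RR_MH = (78.3578 + 64.8458 + 54.0741) / (34.0367 + 22.6960 + 26.9107) = 197.2777 / 83.6434 = 2.35856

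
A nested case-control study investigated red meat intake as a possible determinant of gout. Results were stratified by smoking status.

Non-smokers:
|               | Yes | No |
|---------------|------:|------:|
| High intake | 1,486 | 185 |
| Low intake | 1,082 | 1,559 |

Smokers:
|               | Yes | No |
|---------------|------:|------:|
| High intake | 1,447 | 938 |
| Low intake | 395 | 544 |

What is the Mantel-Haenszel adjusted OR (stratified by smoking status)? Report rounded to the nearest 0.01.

OR_MH = Σ(aᵢdᵢ/nᵢ) / Σ(bᵢcᵢ/nᵢ), where nᵢ is the stratum total.
Stratum 1 (Non-smokers): n = 4312; a·d/n = 1486·1559/4312 = 537.2621; b·c/n = 185·1082/4312 = 46.4216
Stratum 2 (Smokers): n = 3324; a·d/n = 1447·544/3324 = 236.8135; b·c/n = 938·395/3324 = 111.4651
OR_MH = (537.2621 + 236.8135) / (46.4216 + 111.4651) = 774.0755 / 157.8867 = 4.90273

4.90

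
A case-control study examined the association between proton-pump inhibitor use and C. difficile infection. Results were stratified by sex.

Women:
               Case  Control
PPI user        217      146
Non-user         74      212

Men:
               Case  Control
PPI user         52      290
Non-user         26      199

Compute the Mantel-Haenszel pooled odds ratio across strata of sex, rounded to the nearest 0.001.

2.977

OR_MH = Σ(aᵢdᵢ/nᵢ) / Σ(bᵢcᵢ/nᵢ), where nᵢ is the stratum total.
Stratum 1 (Women): n = 649; a·d/n = 217·212/649 = 70.8844; b·c/n = 146·74/649 = 16.6471
Stratum 2 (Men): n = 567; a·d/n = 52·199/567 = 18.2504; b·c/n = 290·26/567 = 13.2981
OR_MH = (70.8844 + 18.2504) / (16.6471 + 13.2981) = 89.1349 / 29.9452 = 2.97660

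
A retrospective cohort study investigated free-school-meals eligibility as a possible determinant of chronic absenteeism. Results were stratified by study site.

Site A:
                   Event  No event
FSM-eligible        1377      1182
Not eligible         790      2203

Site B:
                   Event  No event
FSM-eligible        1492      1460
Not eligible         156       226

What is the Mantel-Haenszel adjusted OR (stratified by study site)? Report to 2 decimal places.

OR_MH = Σ(aᵢdᵢ/nᵢ) / Σ(bᵢcᵢ/nᵢ), where nᵢ is the stratum total.
Stratum 1 (Site A): n = 5552; a·d/n = 1377·2203/5552 = 546.3853; b·c/n = 1182·790/5552 = 168.1880
Stratum 2 (Site B): n = 3334; a·d/n = 1492·226/3334 = 101.1374; b·c/n = 1460·156/3334 = 68.3143
OR_MH = (546.3853 + 101.1374) / (168.1880 + 68.3143) = 647.5226 / 236.5024 = 2.73791

2.74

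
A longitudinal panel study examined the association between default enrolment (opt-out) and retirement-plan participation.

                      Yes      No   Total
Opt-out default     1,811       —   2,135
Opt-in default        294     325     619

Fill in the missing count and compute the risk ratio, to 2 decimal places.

1.79

The missing cell is in the exposed row: 2135 − 1811 = 324.
So a = 1811, b = 324, c = 294, d = 325.
RR = [a/(a+b)] / [c/(c+d)] = (1811/2135) / (294/619) = 0.84824/0.47496 = 1.78593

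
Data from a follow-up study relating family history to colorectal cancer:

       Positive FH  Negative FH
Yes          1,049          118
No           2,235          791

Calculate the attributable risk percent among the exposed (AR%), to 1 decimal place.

Reading the table with exposure as columns: a = 1049 (Positive FH, case), b = 2235 (Positive FH, non-case), c = 118 (Negative FH, case), d = 791.
Risk in exposed = 1049/3284 = 0.31943; risk in unexposed = 118/909 = 0.12981.
RR = 0.31943/0.12981 = 2.46067
AR% = (RR − 1)/RR × 100 = (2.46067 − 1)/2.46067 × 100 = 59.3607%

59.4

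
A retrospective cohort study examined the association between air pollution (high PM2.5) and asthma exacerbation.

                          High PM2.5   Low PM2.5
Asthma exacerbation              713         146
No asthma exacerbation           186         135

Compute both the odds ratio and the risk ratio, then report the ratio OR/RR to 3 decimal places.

Reading the table with exposure as columns: a = 713 (High PM2.5, case), b = 186 (High PM2.5, non-case), c = 146 (Low PM2.5, case), d = 135.
OR = (713·135)/(186·146) = 96255/27156 = 3.54452
Risk in exposed = 713/899 = 0.79310; risk in unexposed = 146/281 = 0.51957; RR = 1.52645
OR/RR = 3.54452 / 1.52645 = 2.32206
The outcome is not rare, so the OR lies further from 1 than the RR.

2.322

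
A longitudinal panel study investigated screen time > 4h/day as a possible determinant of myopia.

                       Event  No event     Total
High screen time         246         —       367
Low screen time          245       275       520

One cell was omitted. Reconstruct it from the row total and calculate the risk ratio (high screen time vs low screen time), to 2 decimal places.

1.42

The missing cell is in the exposed row: 367 − 246 = 121.
So a = 246, b = 121, c = 245, d = 275.
RR = [a/(a+b)] / [c/(c+d)] = (246/367) / (245/520) = 0.67030/0.47115 = 1.42268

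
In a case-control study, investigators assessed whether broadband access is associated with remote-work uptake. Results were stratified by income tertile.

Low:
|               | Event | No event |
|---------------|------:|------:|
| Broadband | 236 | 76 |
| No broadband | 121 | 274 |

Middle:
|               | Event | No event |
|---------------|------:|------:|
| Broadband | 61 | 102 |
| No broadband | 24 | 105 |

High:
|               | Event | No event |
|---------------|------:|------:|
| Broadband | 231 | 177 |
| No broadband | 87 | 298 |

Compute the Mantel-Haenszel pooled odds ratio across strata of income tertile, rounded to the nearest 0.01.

4.91

OR_MH = Σ(aᵢdᵢ/nᵢ) / Σ(bᵢcᵢ/nᵢ), where nᵢ is the stratum total.
Stratum 1 (Low): n = 707; a·d/n = 236·274/707 = 91.4625; b·c/n = 76·121/707 = 13.0071
Stratum 2 (Middle): n = 292; a·d/n = 61·105/292 = 21.9349; b·c/n = 102·24/292 = 8.3836
Stratum 3 (High): n = 793; a·d/n = 231·298/793 = 86.8071; b·c/n = 177·87/793 = 19.4187
OR_MH = (91.4625 + 21.9349 + 86.8071) / (13.0071 + 8.3836 + 19.4187) = 200.2045 / 40.8093 = 4.90586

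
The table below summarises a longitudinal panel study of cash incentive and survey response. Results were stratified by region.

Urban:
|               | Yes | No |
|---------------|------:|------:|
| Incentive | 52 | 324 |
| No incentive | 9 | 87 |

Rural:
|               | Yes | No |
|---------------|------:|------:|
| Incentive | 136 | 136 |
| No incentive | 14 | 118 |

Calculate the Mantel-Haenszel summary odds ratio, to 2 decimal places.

OR_MH = Σ(aᵢdᵢ/nᵢ) / Σ(bᵢcᵢ/nᵢ), where nᵢ is the stratum total.
Stratum 1 (Urban): n = 472; a·d/n = 52·87/472 = 9.5847; b·c/n = 324·9/472 = 6.1780
Stratum 2 (Rural): n = 404; a·d/n = 136·118/404 = 39.7228; b·c/n = 136·14/404 = 4.7129
OR_MH = (9.5847 + 39.7228) / (6.1780 + 4.7129) = 49.3075 / 10.8908 = 4.52743

4.53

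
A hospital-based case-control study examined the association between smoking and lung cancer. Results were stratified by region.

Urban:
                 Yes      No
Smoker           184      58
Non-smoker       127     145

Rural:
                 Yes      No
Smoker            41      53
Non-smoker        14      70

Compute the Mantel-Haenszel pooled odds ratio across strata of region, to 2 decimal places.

3.68

OR_MH = Σ(aᵢdᵢ/nᵢ) / Σ(bᵢcᵢ/nᵢ), where nᵢ is the stratum total.
Stratum 1 (Urban): n = 514; a·d/n = 184·145/514 = 51.9066; b·c/n = 58·127/514 = 14.3307
Stratum 2 (Rural): n = 178; a·d/n = 41·70/178 = 16.1236; b·c/n = 53·14/178 = 4.1685
OR_MH = (51.9066 + 16.1236) / (14.3307 + 4.1685) = 68.0302 / 18.4993 = 3.67745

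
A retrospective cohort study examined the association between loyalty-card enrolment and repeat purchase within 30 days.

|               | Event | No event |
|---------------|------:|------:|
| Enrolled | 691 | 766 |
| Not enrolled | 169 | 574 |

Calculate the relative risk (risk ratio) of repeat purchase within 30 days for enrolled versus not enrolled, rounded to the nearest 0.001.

Cells: a = 691, b = 766, c = 169, d = 574.
Risk in exposed = 691/1457 = 0.47426; risk in unexposed = 169/743 = 0.22746.
RR = 0.47426 / 0.22746 = 2.08507
The risk among the exposed is 2.09 times that among the unexposed.

2.085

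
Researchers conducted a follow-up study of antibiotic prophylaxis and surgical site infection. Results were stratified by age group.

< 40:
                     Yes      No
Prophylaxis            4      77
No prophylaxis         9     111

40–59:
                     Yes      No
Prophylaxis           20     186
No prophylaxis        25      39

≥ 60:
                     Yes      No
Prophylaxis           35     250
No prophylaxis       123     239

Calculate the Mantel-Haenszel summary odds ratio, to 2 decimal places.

OR_MH = Σ(aᵢdᵢ/nᵢ) / Σ(bᵢcᵢ/nᵢ), where nᵢ is the stratum total.
Stratum 1 (< 40): n = 201; a·d/n = 4·111/201 = 2.2090; b·c/n = 77·9/201 = 3.4478
Stratum 2 (40–59): n = 270; a·d/n = 20·39/270 = 2.8889; b·c/n = 186·25/270 = 17.2222
Stratum 3 (≥ 60): n = 647; a·d/n = 35·239/647 = 12.9289; b·c/n = 250·123/647 = 47.5270
OR_MH = (2.2090 + 2.8889 + 12.9289) / (3.4478 + 17.2222 + 47.5270) = 18.0267 / 68.1970 = 0.26433

0.26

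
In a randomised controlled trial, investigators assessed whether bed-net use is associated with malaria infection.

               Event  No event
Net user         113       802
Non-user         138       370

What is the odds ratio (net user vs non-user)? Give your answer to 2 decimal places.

0.38

Cells: a = 113, b = 802, c = 138, d = 370.
OR = (a·d)/(b·c) = (113 × 370) / (802 × 138) = 41810 / 110676 = 0.37777
Exposure is associated with lower odds of malaria infection (OR = 0.38 < 1).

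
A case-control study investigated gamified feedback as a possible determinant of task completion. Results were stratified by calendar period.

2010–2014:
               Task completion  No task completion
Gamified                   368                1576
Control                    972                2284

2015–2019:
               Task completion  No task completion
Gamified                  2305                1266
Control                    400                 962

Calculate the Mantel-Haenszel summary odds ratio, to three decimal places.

1.538

OR_MH = Σ(aᵢdᵢ/nᵢ) / Σ(bᵢcᵢ/nᵢ), where nᵢ is the stratum total.
Stratum 1 (2010–2014): n = 5200; a·d/n = 368·2284/5200 = 161.6369; b·c/n = 1576·972/5200 = 294.5908
Stratum 2 (2015–2019): n = 4933; a·d/n = 2305·962/4933 = 449.5054; b·c/n = 1266·400/4933 = 102.6556
OR_MH = (161.6369 + 449.5054) / (294.5908 + 102.6556) = 611.1423 / 397.2464 = 1.53845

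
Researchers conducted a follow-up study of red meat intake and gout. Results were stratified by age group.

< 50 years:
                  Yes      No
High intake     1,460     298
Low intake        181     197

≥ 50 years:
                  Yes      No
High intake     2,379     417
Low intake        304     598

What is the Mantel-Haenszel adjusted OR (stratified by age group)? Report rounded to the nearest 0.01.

OR_MH = Σ(aᵢdᵢ/nᵢ) / Σ(bᵢcᵢ/nᵢ), where nᵢ is the stratum total.
Stratum 1 (< 50 years): n = 2136; a·d/n = 1460·197/2136 = 134.6536; b·c/n = 298·181/2136 = 25.2519
Stratum 2 (≥ 50 years): n = 3698; a·d/n = 2379·598/3698 = 384.7058; b·c/n = 417·304/3698 = 34.2802
OR_MH = (134.6536 + 384.7058) / (25.2519 + 34.2802) = 519.3593 / 59.5320 = 8.72403

8.72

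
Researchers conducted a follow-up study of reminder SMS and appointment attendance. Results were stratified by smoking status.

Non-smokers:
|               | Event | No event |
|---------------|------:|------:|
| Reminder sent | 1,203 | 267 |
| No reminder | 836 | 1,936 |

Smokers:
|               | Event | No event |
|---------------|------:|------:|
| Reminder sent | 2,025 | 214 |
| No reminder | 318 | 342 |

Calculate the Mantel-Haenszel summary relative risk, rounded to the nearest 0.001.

RR_MH = Σ(aᵢ·n₀ᵢ/nᵢ) / Σ(cᵢ·n₁ᵢ/nᵢ), with n₁ᵢ = aᵢ+bᵢ (exposed), n₀ᵢ = cᵢ+dᵢ (unexposed), nᵢ = n₁ᵢ+n₀ᵢ.
Stratum 1 (Non-smokers): n₁ = 1470, n₀ = 2772, n = 4242; a·n₀/n = 1203·2772/4242 = 786.1188; c·n₁/n = 836·1470/4242 = 289.7030
Stratum 2 (Smokers): n₁ = 2239, n₀ = 660, n = 2899; a·n₀/n = 2025·660/2899 = 461.0210; c·n₁/n = 318·2239/2899 = 245.6026
RR_MH = (786.1188 + 461.0210) / (289.7030 + 245.6026) = 1247.1399 / 535.3056 = 2.32977

2.330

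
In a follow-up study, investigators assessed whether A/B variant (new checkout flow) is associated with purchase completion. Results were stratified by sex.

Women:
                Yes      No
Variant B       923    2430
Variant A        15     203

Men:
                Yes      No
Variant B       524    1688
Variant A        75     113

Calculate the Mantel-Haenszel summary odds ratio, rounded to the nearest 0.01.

OR_MH = Σ(aᵢdᵢ/nᵢ) / Σ(bᵢcᵢ/nᵢ), where nᵢ is the stratum total.
Stratum 1 (Women): n = 3571; a·d/n = 923·203/3571 = 52.4696; b·c/n = 2430·15/3571 = 10.2072
Stratum 2 (Men): n = 2400; a·d/n = 524·113/2400 = 24.6717; b·c/n = 1688·75/2400 = 52.7500
OR_MH = (52.4696 + 24.6717) / (10.2072 + 52.7500) = 77.1413 / 62.9572 = 1.22530

1.23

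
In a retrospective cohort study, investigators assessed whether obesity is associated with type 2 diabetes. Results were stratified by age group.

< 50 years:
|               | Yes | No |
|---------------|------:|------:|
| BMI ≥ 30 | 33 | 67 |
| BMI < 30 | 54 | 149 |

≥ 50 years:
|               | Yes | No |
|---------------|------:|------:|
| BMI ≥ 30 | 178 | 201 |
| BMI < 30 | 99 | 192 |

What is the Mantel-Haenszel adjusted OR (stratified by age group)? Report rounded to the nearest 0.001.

1.615

OR_MH = Σ(aᵢdᵢ/nᵢ) / Σ(bᵢcᵢ/nᵢ), where nᵢ is the stratum total.
Stratum 1 (< 50 years): n = 303; a·d/n = 33·149/303 = 16.2277; b·c/n = 67·54/303 = 11.9406
Stratum 2 (≥ 50 years): n = 670; a·d/n = 178·192/670 = 51.0090; b·c/n = 201·99/670 = 29.7000
OR_MH = (16.2277 + 51.0090) / (11.9406 + 29.7000) = 67.2367 / 41.6406 = 1.61469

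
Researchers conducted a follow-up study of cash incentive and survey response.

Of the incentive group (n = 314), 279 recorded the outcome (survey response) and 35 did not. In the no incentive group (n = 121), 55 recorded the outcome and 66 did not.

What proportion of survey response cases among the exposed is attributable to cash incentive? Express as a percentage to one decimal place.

From the description: a = 279, b = 35, c = 55, d = 66.
Risk in exposed = 279/314 = 0.88854; risk in unexposed = 55/121 = 0.45455.
RR = 0.88854/0.45455 = 1.95478
AR% = (RR − 1)/RR × 100 = (1.95478 − 1)/1.95478 × 100 = 48.8433%

48.8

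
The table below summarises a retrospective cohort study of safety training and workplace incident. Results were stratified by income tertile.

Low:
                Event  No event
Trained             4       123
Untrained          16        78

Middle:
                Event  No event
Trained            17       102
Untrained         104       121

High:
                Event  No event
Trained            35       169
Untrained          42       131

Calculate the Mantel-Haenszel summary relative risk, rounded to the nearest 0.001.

RR_MH = Σ(aᵢ·n₀ᵢ/nᵢ) / Σ(cᵢ·n₁ᵢ/nᵢ), with n₁ᵢ = aᵢ+bᵢ (exposed), n₀ᵢ = cᵢ+dᵢ (unexposed), nᵢ = n₁ᵢ+n₀ᵢ.
Stratum 1 (Low): n₁ = 127, n₀ = 94, n = 221; a·n₀/n = 4·94/221 = 1.7014; c·n₁/n = 16·127/221 = 9.1946
Stratum 2 (Middle): n₁ = 119, n₀ = 225, n = 344; a·n₀/n = 17·225/344 = 11.1192; c·n₁/n = 104·119/344 = 35.9767
Stratum 3 (High): n₁ = 204, n₀ = 173, n = 377; a·n₀/n = 35·173/377 = 16.0610; c·n₁/n = 42·204/377 = 22.7268
RR_MH = (1.7014 + 11.1192 + 16.0610) / (9.1946 + 35.9767 + 22.7268) = 28.8816 / 67.8981 = 0.42537

0.425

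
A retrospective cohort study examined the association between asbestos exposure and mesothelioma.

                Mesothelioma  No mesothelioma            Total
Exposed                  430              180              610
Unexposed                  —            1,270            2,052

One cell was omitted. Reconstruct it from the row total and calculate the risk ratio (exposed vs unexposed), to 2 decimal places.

1.85

The missing cell is in the unexposed row: 2052 − 1270 = 782.
So a = 430, b = 180, c = 782, d = 1270.
RR = [a/(a+b)] / [c/(c+d)] = (430/610) / (782/2052) = 0.70492/0.38109 = 1.84973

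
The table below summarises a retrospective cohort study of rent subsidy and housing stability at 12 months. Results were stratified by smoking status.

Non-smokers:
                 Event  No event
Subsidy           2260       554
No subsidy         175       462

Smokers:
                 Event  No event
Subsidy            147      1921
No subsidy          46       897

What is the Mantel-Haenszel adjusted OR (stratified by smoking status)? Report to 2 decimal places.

6.03

OR_MH = Σ(aᵢdᵢ/nᵢ) / Σ(bᵢcᵢ/nᵢ), where nᵢ is the stratum total.
Stratum 1 (Non-smokers): n = 3451; a·d/n = 2260·462/3451 = 302.5558; b·c/n = 554·175/3451 = 28.0933
Stratum 2 (Smokers): n = 3011; a·d/n = 147·897/3011 = 43.7924; b·c/n = 1921·46/3011 = 29.3477
OR_MH = (302.5558 + 43.7924) / (28.0933 + 29.3477) = 346.3482 / 57.4410 = 6.02963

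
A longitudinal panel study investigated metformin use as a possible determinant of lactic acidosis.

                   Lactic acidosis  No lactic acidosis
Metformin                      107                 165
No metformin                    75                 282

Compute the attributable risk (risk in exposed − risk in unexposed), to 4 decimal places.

0.1833

Cells: a = 107, b = 165, c = 75, d = 282.
Risk in exposed = 107/272 = 0.393382; risk in unexposed = 75/357 = 0.210084.
Risk difference = 0.393382 − 0.210084 = 0.183298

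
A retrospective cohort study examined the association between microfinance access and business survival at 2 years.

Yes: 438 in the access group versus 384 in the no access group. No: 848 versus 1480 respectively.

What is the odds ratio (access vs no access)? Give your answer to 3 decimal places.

From the description: a = 438, b = 848, c = 384, d = 1480.
OR = (a·d)/(b·c) = (438 × 1480) / (848 × 384) = 648240 / 325632 = 1.99071
The odds of business survival at 2 years are about 1.99 times as high in the access group.

1.991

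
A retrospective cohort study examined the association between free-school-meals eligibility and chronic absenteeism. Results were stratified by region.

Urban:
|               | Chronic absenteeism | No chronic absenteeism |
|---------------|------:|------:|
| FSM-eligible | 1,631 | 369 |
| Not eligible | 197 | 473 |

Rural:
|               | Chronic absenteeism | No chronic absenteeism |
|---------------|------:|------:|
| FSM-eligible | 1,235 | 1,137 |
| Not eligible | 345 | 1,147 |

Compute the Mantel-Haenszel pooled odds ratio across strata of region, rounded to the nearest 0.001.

5.092

OR_MH = Σ(aᵢdᵢ/nᵢ) / Σ(bᵢcᵢ/nᵢ), where nᵢ is the stratum total.
Stratum 1 (Urban): n = 2670; a·d/n = 1631·473/2670 = 288.9375; b·c/n = 369·197/2670 = 27.2258
Stratum 2 (Rural): n = 3864; a·d/n = 1235·1147/3864 = 366.6007; b·c/n = 1137·345/3864 = 101.5179
OR_MH = (288.9375 + 366.6007) / (27.2258 + 101.5179) = 655.5381 / 128.7437 = 5.09181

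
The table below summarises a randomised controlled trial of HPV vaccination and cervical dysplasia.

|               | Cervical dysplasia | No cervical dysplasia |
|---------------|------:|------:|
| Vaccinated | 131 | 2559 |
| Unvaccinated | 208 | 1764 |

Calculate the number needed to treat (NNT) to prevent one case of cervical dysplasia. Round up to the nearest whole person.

18

Risk in treated group = 131/2690 = 0.04870; risk in control = 208/1972 = 0.10548.
Absolute risk reduction = 0.10548 − 0.04870 = 0.05678
NNT = 1 / ARR = 1 / 0.05678 = 17.613 → round up → 18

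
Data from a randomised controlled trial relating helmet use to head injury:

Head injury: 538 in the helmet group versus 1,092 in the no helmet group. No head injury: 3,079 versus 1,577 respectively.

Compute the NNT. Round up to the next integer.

Risk in treated group = 538/3617 = 0.14874; risk in control = 1092/2669 = 0.40914.
Absolute risk reduction = 0.40914 − 0.14874 = 0.26040
NNT = 1 / ARR = 1 / 0.26040 = 3.840 → round up → 4

4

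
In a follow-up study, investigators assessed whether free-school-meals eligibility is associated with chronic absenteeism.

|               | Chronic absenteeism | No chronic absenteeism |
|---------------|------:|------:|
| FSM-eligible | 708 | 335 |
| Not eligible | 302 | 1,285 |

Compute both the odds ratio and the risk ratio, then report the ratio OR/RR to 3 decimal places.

2.521

Cells: a = 708, b = 335, c = 302, d = 1285.
OR = (708·1285)/(335·302) = 909780/101170 = 8.99259
Risk in exposed = 708/1043 = 0.67881; risk in unexposed = 302/1587 = 0.19030; RR = 3.56713
OR/RR = 8.99259 / 3.56713 = 2.52096
The outcome is not rare, so the OR lies further from 1 than the RR.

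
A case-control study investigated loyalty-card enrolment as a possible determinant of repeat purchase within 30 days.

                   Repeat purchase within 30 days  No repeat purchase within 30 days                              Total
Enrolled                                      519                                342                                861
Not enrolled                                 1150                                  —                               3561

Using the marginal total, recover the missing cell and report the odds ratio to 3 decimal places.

3.182

The missing cell is in the unexposed row: 3561 − 1150 = 2411.
So a = 519, b = 342, c = 1150, d = 2411.
OR = (a·d)/(b·c) = (519 × 2411) / (342 × 1150) = 1251309 / 393300 = 3.18156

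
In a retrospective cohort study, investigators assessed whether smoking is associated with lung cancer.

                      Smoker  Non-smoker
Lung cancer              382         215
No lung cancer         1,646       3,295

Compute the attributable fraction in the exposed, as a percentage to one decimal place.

Reading the table with exposure as columns: a = 382 (Smoker, case), b = 1646 (Smoker, non-case), c = 215 (Non-smoker, case), d = 3295.
Risk in exposed = 382/2028 = 0.18836; risk in unexposed = 215/3510 = 0.06125.
RR = 0.18836/0.06125 = 3.07513
AR% = (RR − 1)/RR × 100 = (3.07513 − 1)/3.07513 × 100 = 67.4811%

67.5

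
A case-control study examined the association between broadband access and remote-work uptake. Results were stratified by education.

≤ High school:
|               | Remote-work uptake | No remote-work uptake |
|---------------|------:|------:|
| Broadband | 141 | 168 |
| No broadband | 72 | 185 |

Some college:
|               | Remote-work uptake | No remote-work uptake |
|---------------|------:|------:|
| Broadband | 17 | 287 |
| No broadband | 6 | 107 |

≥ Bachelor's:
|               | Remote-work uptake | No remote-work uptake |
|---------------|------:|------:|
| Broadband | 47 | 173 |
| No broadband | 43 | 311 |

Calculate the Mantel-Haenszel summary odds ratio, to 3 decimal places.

OR_MH = Σ(aᵢdᵢ/nᵢ) / Σ(bᵢcᵢ/nᵢ), where nᵢ is the stratum total.
Stratum 1 (≤ High school): n = 566; a·d/n = 141·185/566 = 46.0866; b·c/n = 168·72/566 = 21.3710
Stratum 2 (Some college): n = 417; a·d/n = 17·107/417 = 4.3621; b·c/n = 287·6/417 = 4.1295
Stratum 3 (≥ Bachelor's): n = 574; a·d/n = 47·311/574 = 25.4652; b·c/n = 173·43/574 = 12.9599
OR_MH = (46.0866 + 4.3621 + 25.4652) / (21.3710 + 4.1295 + 12.9599) = 75.9138 / 38.4605 = 1.97382

1.974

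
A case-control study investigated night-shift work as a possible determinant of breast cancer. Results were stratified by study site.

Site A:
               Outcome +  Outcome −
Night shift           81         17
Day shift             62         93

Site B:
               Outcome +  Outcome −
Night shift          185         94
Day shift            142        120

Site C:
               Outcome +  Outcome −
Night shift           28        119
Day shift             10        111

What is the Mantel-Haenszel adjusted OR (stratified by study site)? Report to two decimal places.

OR_MH = Σ(aᵢdᵢ/nᵢ) / Σ(bᵢcᵢ/nᵢ), where nᵢ is the stratum total.
Stratum 1 (Site A): n = 253; a·d/n = 81·93/253 = 29.7747; b·c/n = 17·62/253 = 4.1660
Stratum 2 (Site B): n = 541; a·d/n = 185·120/541 = 41.0351; b·c/n = 94·142/541 = 24.6728
Stratum 3 (Site C): n = 268; a·d/n = 28·111/268 = 11.5970; b·c/n = 119·10/268 = 4.4403
OR_MH = (29.7747 + 41.0351 + 11.5970) / (4.1660 + 24.6728 + 4.4403) = 82.4068 / 33.2791 = 2.47623

2.48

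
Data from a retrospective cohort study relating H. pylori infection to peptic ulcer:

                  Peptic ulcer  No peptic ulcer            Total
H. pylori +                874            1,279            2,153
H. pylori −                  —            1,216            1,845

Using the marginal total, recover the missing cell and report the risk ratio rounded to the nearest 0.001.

The missing cell is in the unexposed row: 1845 − 1216 = 629.
So a = 874, b = 1279, c = 629, d = 1216.
RR = [a/(a+b)] / [c/(c+d)] = (874/2153) / (629/1845) = 0.40595/0.34092 = 1.19073

1.191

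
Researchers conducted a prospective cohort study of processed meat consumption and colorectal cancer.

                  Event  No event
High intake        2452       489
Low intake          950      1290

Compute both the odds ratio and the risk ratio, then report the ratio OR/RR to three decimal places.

Cells: a = 2452, b = 489, c = 950, d = 1290.
OR = (2452·1290)/(489·950) = 3163080/464550 = 6.80891
Risk in exposed = 2452/2941 = 0.83373; risk in unexposed = 950/2240 = 0.42411; RR = 1.96585
OR/RR = 6.80891 / 1.96585 = 3.46360
The outcome is not rare, so the OR lies further from 1 than the RR.

3.464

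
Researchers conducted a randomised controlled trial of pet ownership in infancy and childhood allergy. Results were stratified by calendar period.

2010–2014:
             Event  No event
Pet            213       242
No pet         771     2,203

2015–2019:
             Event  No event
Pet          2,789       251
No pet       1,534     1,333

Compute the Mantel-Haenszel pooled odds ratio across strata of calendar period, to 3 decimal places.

6.407

OR_MH = Σ(aᵢdᵢ/nᵢ) / Σ(bᵢcᵢ/nᵢ), where nᵢ is the stratum total.
Stratum 1 (2010–2014): n = 3429; a·d/n = 213·2203/3429 = 136.8443; b·c/n = 242·771/3429 = 54.4129
Stratum 2 (2015–2019): n = 5907; a·d/n = 2789·1333/5907 = 629.3782; b·c/n = 251·1534/5907 = 65.1827
OR_MH = (136.8443 + 629.3782) / (54.4129 + 65.1827) = 766.2225 / 119.5956 = 6.40678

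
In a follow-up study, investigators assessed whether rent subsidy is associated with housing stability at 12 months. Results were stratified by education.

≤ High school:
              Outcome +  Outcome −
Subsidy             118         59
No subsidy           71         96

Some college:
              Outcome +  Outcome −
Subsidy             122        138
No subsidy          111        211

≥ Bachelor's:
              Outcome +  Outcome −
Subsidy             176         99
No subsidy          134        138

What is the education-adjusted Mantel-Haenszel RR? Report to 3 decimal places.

RR_MH = Σ(aᵢ·n₀ᵢ/nᵢ) / Σ(cᵢ·n₁ᵢ/nᵢ), with n₁ᵢ = aᵢ+bᵢ (exposed), n₀ᵢ = cᵢ+dᵢ (unexposed), nᵢ = n₁ᵢ+n₀ᵢ.
Stratum 1 (≤ High school): n₁ = 177, n₀ = 167, n = 344; a·n₀/n = 118·167/344 = 57.2849; c·n₁/n = 71·177/344 = 36.5320
Stratum 2 (Some college): n₁ = 260, n₀ = 322, n = 582; a·n₀/n = 122·322/582 = 67.4983; c·n₁/n = 111·260/582 = 49.5876
Stratum 3 (≥ Bachelor's): n₁ = 275, n₀ = 272, n = 547; a·n₀/n = 176·272/547 = 87.5174; c·n₁/n = 134·275/547 = 67.3675
RR_MH = (57.2849 + 67.4983 + 87.5174) / (36.5320 + 49.5876 + 67.3675) = 212.3005 / 153.4871 = 1.38318

1.383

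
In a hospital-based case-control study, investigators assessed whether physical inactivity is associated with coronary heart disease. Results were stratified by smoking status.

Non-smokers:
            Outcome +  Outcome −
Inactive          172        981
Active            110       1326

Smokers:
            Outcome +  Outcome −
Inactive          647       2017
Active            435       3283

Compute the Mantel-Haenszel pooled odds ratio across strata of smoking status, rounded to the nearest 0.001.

2.349

OR_MH = Σ(aᵢdᵢ/nᵢ) / Σ(bᵢcᵢ/nᵢ), where nᵢ is the stratum total.
Stratum 1 (Non-smokers): n = 2589; a·d/n = 172·1326/2589 = 88.0927; b·c/n = 981·110/2589 = 41.6802
Stratum 2 (Smokers): n = 6382; a·d/n = 647·3283/6382 = 332.8269; b·c/n = 2017·435/6382 = 137.4796
OR_MH = (88.0927 + 332.8269) / (41.6802 + 137.4796) = 420.9196 / 179.1598 = 2.34941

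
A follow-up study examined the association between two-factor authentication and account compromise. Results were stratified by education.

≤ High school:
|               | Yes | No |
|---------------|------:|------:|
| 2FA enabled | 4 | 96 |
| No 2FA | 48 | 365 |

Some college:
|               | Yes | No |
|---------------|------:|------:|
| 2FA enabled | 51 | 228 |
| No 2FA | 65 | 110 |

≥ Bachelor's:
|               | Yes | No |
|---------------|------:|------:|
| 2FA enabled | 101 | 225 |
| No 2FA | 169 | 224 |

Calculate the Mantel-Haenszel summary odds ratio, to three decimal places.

0.494

OR_MH = Σ(aᵢdᵢ/nᵢ) / Σ(bᵢcᵢ/nᵢ), where nᵢ is the stratum total.
Stratum 1 (≤ High school): n = 513; a·d/n = 4·365/513 = 2.8460; b·c/n = 96·48/513 = 8.9825
Stratum 2 (Some college): n = 454; a·d/n = 51·110/454 = 12.3568; b·c/n = 228·65/454 = 32.6432
Stratum 3 (≥ Bachelor's): n = 719; a·d/n = 101·224/719 = 31.4659; b·c/n = 225·169/719 = 52.8860
OR_MH = (2.8460 + 12.3568 + 31.4659) / (8.9825 + 32.6432 + 52.8860) = 46.6688 / 94.5116 = 0.49379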